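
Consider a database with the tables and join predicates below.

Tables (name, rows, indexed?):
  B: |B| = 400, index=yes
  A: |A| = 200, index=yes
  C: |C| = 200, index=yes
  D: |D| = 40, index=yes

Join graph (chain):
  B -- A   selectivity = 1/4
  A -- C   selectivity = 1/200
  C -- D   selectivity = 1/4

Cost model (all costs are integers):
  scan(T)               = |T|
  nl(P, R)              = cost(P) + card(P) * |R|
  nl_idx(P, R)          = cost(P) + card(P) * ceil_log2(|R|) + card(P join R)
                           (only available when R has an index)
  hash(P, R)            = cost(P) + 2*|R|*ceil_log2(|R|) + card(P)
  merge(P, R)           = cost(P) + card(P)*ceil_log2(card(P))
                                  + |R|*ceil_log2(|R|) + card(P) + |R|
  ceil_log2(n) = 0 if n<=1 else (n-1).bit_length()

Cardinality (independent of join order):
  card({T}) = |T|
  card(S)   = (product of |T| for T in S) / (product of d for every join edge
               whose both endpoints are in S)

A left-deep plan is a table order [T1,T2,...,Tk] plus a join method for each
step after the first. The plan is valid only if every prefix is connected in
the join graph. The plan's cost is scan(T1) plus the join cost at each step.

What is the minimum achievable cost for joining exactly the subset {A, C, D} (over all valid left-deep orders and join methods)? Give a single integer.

2680

Selinger DP over subsets of {A,C,D}:
  {A}: scan cost=200, card=200
  {C}: scan cost=200, card=200
  {D}: scan cost=40, card=40
  {AC}: card=200; try (C,nl_idx)→2000, (A,nl_idx)→2000, (C,hash)→3600, (A,hash)→3600, (C,merge)→3800, (A,merge)→3800 …(+2); best=2000 via (C,nl_idx)
  {CD}: card=2000; try (D,hash)→880, (C,merge)→2120, (D,merge)→2280, (C,nl_idx)→2360, (C,hash)→3280, (D,nl_idx)→3400 …(+2); best=880 via (D,hash)
  {ACD}: card=2000; try (D,hash)→2680, (D,merge)→4080, (D,nl_idx)→5200, (A,hash)→6080, (D,nl)→10000, (A,nl_idx)→18880 …(+2); best=2680 via (D,hash)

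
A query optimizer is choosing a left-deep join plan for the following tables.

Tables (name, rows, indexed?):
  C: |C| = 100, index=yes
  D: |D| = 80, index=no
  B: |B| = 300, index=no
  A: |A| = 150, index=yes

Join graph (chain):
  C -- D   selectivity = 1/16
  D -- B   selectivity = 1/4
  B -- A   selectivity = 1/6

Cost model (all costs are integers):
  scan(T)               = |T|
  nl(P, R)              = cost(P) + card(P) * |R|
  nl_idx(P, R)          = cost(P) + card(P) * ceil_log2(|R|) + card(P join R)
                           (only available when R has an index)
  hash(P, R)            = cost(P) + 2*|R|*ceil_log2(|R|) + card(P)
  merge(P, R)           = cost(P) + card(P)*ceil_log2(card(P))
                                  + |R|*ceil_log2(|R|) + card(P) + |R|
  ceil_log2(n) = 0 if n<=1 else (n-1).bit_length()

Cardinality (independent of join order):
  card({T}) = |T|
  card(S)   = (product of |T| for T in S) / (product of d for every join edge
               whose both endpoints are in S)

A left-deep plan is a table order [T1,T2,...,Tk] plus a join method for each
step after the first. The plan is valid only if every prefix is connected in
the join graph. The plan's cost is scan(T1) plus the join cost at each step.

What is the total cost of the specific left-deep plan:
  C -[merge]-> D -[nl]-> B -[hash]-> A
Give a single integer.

step 1: scan C: cost=100, card=100
step 2: join D via merge
    card(P join D) = 100*80/(16) = 500
    cost = 100 + 100*7 + 80*7 + 100 + 80 = 1540
step 3: join B via nl
    card(P join B) = 500*300/(4) = 37500
    cost = 1540 + 500*300 = 151540
step 4: join A via hash
    card(P join A) = 37500*150/(6) = 937500
    cost = 151540 + 2*150*8 + 37500 = 191440

191440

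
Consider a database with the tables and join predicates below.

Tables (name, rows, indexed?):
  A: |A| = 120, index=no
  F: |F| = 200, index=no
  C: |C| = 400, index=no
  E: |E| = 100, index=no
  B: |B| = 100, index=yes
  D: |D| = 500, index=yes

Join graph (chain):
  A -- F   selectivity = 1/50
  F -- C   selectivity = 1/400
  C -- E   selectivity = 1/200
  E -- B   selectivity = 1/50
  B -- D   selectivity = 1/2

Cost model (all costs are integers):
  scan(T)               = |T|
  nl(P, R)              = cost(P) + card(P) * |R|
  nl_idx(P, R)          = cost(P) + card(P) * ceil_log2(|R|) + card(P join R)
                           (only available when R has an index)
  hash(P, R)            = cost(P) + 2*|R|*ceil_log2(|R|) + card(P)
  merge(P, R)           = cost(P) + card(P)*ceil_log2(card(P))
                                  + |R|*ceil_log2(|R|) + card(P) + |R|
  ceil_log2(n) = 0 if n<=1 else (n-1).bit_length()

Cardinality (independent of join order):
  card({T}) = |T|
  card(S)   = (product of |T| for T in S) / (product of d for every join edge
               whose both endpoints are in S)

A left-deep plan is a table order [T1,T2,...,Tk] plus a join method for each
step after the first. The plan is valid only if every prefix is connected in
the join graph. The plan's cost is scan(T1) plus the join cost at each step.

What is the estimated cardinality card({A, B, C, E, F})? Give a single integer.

480

Tables in S: A(120), B(100), C(400), E(100), F(200)
Edges inside S: A-F(d=50), F-C(d=400), C-E(d=200), E-B(d=50)
numerator = 120 * 100 * 400 * 100 * 200 = 96000000000
denominator = 50 * 400 * 200 * 50 = 200000000
card(S) = 96000000000 / 200000000 = 480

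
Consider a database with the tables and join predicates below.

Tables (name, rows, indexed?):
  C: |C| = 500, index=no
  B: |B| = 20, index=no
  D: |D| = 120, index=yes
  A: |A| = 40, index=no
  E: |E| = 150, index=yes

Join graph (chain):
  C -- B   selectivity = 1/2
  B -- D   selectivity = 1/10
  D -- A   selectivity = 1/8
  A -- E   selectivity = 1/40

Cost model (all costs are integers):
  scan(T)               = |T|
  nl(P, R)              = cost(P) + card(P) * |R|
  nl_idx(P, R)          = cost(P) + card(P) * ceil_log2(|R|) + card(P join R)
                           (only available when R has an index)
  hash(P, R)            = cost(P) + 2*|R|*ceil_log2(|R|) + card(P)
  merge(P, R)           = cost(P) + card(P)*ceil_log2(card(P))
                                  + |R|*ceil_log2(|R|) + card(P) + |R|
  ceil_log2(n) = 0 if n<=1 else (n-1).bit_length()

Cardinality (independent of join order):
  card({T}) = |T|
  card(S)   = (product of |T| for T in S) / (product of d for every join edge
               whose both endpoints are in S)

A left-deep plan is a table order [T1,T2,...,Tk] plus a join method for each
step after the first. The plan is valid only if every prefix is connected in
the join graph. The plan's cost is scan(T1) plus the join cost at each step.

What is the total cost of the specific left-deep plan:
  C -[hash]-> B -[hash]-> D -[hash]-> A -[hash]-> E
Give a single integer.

step 1: scan C: cost=500, card=500
step 2: join B via hash
    card(P join B) = 500*20/(2) = 5000
    cost = 500 + 2*20*5 + 500 = 1200
step 3: join D via hash
    card(P join D) = 5000*120/(10) = 60000
    cost = 1200 + 2*120*7 + 5000 = 7880
step 4: join A via hash
    card(P join A) = 60000*40/(8) = 300000
    cost = 7880 + 2*40*6 + 60000 = 68360
step 5: join E via hash
    card(P join E) = 300000*150/(40) = 1125000
    cost = 68360 + 2*150*8 + 300000 = 370760

370760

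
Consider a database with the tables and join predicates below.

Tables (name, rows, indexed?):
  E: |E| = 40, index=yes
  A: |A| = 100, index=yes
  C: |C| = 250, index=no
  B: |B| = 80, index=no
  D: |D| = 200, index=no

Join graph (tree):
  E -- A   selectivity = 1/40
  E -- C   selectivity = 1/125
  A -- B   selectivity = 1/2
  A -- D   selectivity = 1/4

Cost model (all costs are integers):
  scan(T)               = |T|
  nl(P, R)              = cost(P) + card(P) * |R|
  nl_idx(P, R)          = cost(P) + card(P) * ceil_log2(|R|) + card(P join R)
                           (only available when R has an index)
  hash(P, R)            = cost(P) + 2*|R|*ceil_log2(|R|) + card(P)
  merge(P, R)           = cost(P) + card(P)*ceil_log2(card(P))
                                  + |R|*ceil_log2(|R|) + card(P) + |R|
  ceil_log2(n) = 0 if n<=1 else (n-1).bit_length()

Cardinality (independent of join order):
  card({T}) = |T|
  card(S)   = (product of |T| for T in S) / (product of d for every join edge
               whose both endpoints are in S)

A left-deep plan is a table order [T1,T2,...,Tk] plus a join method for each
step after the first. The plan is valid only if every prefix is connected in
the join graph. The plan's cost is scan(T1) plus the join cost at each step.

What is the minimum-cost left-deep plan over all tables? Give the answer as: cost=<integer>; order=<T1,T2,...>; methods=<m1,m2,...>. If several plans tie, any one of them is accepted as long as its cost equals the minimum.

Selinger DP (subsets sized 1..n):
  {E}: scan cost=40, card=40
  {A}: scan cost=100, card=100
  {C}: scan cost=250, card=250
  {B}: scan cost=80, card=80
  {D}: scan cost=200, card=200
  {AE}: card=100; try (A,nl_idx)→420, (E,hash)→680, (E,nl_idx)→800, (A,merge)→1120, (E,merge)→1180, (A,hash)→1480 …(+2); best=420 via (A,nl_idx)
  {CE}: card=80; try (E,hash)→980, (E,nl_idx)→1830, (C,merge)→2570, (E,merge)→2780, (C,hash)→4080, (C,nl)→10040 …(+1); best=980 via (E,hash)
  {AB}: card=4000; try (B,hash)→1320, (A,merge)→1520, (B,merge)→1540, (A,hash)→1560, (A,nl_idx)→4640, (A,nl)→8080 …(+1); best=1320 via (B,hash)
  {AD}: card=5000; try (A,hash)→1800, (D,merge)→2700, (A,merge)→2800, (D,hash)→3400, (A,nl_idx)→6600, (D,nl)→20100 …(+1); best=1800 via (A,hash)
  {ACE}: card=200; try (A,nl_idx)→1740, (A,merge)→2420, (A,hash)→2460, (C,merge)→3470, (C,hash)→4520, (A,nl)→8980 …(+1); best=1740 via (A,nl_idx)
  {ABE}: card=4000; try (B,hash)→1640, (B,merge)→1860, (E,hash)→5800, (B,nl)→8420, (E,nl_idx)→29320, (E,merge)→53600 …(+1); best=1640 via (B,hash)
  {ADE}: card=5000; try (D,merge)→3020, (D,hash)→3720, (E,hash)→7280, (D,nl)→20420, (E,nl_idx)→36800, (E,merge)→72080 …(+1); best=3020 via (D,merge)
  {ABD}: card=200000; try (B,hash)→7920, (D,hash)→8520, (D,merge)→55120, (B,merge)→72440, (B,nl)→401800, (D,nl)→801320; best=7920 via (B,hash)
  {ABCE}: card=8000; try (B,hash)→3060, (B,merge)→4180, (C,hash)→9640, (B,nl)→17740, (C,merge)→55890, (C,nl)→1001640; best=3060 via (B,hash)
  {ACDE}: card=10000; try (D,hash)→5140, (D,merge)→5340, (C,hash)→12020, (D,nl)→41740, (C,merge)→75270, (C,nl)→1253020; best=5140 via (D,hash)
  {ABDE}: card=200000; try (D,hash)→8840, (B,hash)→9140, (D,merge)→55440, (B,merge)→73660, (E,hash)→208400, (B,nl)→403020 …(+4); best=8840 via (D,hash)
  {ABCDE}: card=400000; try (D,hash)→14260, (B,hash)→16260, (D,merge)→116860, (B,merge)→155780, (C,hash)→212840, (B,nl)→805140 …(+3); best=14260 via (D,hash)

cost=14260; order=C,E,A,B,D; methods=hash,nl_idx,hash,hash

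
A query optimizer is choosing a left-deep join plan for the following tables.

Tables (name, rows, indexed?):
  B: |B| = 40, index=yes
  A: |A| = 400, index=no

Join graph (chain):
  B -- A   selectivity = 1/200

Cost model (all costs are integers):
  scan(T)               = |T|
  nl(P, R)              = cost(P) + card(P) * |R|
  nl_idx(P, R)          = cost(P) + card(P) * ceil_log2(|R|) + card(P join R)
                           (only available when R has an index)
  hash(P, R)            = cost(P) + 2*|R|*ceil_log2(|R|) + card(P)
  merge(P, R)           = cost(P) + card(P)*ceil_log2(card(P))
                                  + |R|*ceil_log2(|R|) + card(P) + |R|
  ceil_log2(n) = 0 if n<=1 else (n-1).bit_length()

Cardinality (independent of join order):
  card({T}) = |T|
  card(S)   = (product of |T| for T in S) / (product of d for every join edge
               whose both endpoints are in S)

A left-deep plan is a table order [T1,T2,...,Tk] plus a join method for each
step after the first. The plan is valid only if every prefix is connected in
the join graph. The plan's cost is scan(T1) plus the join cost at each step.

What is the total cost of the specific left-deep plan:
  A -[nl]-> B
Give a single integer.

step 1: scan A: cost=400, card=400
step 2: join B via nl
    card(P join B) = 400*40/(200) = 80
    cost = 400 + 400*40 = 16400

16400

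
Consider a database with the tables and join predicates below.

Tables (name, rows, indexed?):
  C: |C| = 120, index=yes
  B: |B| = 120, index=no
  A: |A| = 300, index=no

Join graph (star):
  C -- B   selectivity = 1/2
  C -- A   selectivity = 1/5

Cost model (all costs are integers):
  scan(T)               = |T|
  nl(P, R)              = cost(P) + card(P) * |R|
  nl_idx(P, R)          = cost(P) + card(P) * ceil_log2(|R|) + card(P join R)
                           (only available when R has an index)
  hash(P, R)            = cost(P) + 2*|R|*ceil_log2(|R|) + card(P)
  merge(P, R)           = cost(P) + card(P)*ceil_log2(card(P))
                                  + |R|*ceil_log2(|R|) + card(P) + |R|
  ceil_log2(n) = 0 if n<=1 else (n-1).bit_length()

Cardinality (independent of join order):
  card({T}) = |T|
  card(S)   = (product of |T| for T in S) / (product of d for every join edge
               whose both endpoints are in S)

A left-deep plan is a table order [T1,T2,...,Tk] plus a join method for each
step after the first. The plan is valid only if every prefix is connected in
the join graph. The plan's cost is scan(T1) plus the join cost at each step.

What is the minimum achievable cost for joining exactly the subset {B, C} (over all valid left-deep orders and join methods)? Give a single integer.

Selinger DP over subsets of {B,C}:
  {C}: scan cost=120, card=120
  {B}: scan cost=120, card=120
  {BC}: card=7200; try (C,hash)→1920, (B,hash)→1920, (C,merge)→2040, (B,merge)→2040, (C,nl_idx)→8160, (C,nl)→14520 …(+1); best=1920 via (C,hash)

1920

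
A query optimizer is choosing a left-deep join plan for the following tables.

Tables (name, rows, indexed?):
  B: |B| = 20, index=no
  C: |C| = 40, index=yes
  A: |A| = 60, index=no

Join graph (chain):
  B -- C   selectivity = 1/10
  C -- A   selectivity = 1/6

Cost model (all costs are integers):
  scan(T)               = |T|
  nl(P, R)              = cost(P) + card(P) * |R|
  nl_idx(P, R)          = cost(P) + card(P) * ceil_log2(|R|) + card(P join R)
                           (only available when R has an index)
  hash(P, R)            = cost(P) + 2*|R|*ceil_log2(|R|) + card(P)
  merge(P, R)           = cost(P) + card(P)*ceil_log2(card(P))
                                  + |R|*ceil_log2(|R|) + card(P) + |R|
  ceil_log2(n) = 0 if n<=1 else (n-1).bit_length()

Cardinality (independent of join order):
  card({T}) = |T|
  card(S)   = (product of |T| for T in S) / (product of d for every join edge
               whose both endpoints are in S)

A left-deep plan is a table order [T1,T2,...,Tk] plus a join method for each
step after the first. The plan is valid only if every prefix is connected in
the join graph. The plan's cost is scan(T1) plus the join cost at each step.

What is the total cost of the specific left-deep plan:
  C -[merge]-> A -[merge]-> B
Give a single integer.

4860

step 1: scan C: cost=40, card=40
step 2: join A via merge
    card(P join A) = 40*60/(6) = 400
    cost = 40 + 40*6 + 60*6 + 40 + 60 = 740
step 3: join B via merge
    card(P join B) = 400*20/(10) = 800
    cost = 740 + 400*9 + 20*5 + 400 + 20 = 4860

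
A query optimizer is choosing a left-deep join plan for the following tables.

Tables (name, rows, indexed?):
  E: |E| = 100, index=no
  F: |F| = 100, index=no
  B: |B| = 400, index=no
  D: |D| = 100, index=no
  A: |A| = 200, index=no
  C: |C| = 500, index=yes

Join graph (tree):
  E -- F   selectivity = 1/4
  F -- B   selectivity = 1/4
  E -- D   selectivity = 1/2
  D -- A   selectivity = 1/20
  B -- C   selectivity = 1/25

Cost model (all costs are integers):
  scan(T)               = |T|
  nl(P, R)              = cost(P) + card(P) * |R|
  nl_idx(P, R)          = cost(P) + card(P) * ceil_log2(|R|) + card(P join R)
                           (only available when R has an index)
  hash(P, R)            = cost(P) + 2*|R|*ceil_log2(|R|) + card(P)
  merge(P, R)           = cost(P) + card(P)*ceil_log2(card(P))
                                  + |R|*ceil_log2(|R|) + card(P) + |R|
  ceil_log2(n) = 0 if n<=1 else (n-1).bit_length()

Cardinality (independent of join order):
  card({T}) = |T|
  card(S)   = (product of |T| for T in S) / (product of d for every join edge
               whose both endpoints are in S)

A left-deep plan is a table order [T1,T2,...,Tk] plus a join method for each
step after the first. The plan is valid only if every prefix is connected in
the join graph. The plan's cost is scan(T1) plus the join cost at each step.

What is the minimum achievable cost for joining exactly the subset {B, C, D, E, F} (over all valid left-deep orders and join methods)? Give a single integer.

Selinger DP over subsets of {B,C,D,E,F}:
  {E}: scan cost=100, card=100
  {F}: scan cost=100, card=100
  {B}: scan cost=400, card=400
  {D}: scan cost=100, card=100
  {C}: scan cost=500, card=500
  {EF}: card=2500; try (F,hash)→1600, (E,hash)→1600, (F,merge)→1700, (E,merge)→1700, (F,nl)→10100, (E,nl)→10100; best=1600 via (F,hash)
  {DE}: card=5000; try (E,hash)→1600, (D,hash)→1600, (E,merge)→1700, (D,merge)→1700, (E,nl)→10100, (D,nl)→10100; best=1600 via (E,hash)
  {BF}: card=10000; try (F,hash)→2200, (B,merge)→4900, (F,merge)→5200, (B,hash)→7400, (B,nl)→40100, (F,nl)→40400; best=2200 via (F,hash)
  {BC}: card=8000; try (B,hash)→8200, (C,merge)→9400, (B,merge)→9500, (C,hash)→9800, (C,nl_idx)→12000, (C,nl)→200400 …(+1); best=8200 via (B,hash)
  {BEF}: card=250000; try (B,hash)→11300, (E,hash)→13600, (B,merge)→38100, (E,merge)→153000, (B,nl)→1001600, (E,nl)→1002200; best=11300 via (B,hash)
  {DEF}: card=125000; try (D,hash)→5500, (F,hash)→8000, (D,merge)→34900, (F,merge)→72400, (D,nl)→251600, (F,nl)→501600; best=5500 via (D,hash)
  {BCF}: card=200000; try (F,hash)→17600, (C,hash)→21200, (F,merge)→121000, (C,merge)→157200, (C,nl_idx)→292200, (F,nl)→808200 …(+1); best=17600 via (F,hash)
  {BDEF}: card=12500000; try (B,hash)→137700, (D,hash)→262700, (B,merge)→2259500, (D,merge)→4762100, (D,nl)→25011300, (B,nl)→50005500; best=137700 via (B,hash)
  {BCEF}: card=5000000; try (E,hash)→219000, (C,hash)→270300, (E,merge)→3818400, (C,merge)→4766300, (C,nl_idx)→7261300, (E,nl)→20017600 …(+1); best=219000 via (E,hash)
  {BCDEF}: card=250000000; try (D,hash)→5220400, (C,hash)→12646700, (D,merge)→120219800, (C,merge)→312642700, (C,nl_idx)→362637700, (D,nl)→500219000 …(+1); best=5220400 via (D,hash)

5220400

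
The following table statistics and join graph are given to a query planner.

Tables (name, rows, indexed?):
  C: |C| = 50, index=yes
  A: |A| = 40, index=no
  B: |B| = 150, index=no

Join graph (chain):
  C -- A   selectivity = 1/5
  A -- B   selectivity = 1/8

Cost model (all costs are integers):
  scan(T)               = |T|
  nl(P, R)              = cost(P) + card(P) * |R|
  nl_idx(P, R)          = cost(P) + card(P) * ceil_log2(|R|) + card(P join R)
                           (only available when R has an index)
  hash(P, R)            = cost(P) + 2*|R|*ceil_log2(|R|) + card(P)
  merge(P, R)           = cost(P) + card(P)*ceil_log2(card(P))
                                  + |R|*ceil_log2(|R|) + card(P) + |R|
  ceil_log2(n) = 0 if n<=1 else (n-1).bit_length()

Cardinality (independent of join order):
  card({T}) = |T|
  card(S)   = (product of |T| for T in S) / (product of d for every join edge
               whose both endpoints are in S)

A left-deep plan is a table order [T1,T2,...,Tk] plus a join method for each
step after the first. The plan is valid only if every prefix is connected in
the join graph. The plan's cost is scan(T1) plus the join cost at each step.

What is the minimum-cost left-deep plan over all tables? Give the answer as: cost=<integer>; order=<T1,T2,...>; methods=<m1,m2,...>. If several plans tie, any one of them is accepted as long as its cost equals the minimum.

cost=2130; order=B,A,C; methods=hash,hash

Selinger DP (subsets sized 1..n):
  {C}: scan cost=50, card=50
  {A}: scan cost=40, card=40
  {B}: scan cost=150, card=150
  {AC}: card=400; try (A,hash)→580, (C,merge)→670, (C,hash)→680, (C,nl_idx)→680, (A,merge)→680, (C,nl)→2040 …(+1); best=580 via (A,hash)
  {AB}: card=750; try (A,hash)→780, (B,merge)→1670, (A,merge)→1780, (B,hash)→2480, (B,nl)→6040, (A,nl)→6150; best=780 via (A,hash)
  {ABC}: card=7500; try (C,hash)→2130, (B,hash)→3380, (B,merge)→5930, (C,merge)→9380, (C,nl_idx)→12780, (C,nl)→38280 …(+1); best=2130 via (C,hash)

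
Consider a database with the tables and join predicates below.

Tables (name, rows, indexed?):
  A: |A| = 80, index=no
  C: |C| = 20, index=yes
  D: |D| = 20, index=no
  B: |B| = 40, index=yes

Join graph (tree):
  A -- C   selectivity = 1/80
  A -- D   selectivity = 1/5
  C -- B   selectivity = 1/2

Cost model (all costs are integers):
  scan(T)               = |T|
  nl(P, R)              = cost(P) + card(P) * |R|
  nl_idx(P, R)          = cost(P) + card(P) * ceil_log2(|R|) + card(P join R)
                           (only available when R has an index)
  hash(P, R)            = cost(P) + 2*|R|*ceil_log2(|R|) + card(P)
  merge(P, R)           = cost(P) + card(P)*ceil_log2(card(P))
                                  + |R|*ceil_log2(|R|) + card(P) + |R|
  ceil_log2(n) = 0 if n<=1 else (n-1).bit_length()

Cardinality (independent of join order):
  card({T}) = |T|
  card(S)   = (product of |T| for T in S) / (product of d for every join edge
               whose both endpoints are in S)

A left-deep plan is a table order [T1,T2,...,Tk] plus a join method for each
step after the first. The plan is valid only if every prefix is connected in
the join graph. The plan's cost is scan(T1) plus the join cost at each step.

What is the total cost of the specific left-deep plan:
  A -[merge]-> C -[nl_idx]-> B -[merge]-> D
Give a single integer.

5480

step 1: scan A: cost=80, card=80
step 2: join C via merge
    card(P join C) = 80*20/(80) = 20
    cost = 80 + 80*7 + 20*5 + 80 + 20 = 840
step 3: join B via nl_idx
    card(P join B) = 20*40/(2) = 400
    cost = 840 + 20*6 + 400 = 1360
step 4: join D via merge
    card(P join D) = 400*20/(5) = 1600
    cost = 1360 + 400*9 + 20*5 + 400 + 20 = 5480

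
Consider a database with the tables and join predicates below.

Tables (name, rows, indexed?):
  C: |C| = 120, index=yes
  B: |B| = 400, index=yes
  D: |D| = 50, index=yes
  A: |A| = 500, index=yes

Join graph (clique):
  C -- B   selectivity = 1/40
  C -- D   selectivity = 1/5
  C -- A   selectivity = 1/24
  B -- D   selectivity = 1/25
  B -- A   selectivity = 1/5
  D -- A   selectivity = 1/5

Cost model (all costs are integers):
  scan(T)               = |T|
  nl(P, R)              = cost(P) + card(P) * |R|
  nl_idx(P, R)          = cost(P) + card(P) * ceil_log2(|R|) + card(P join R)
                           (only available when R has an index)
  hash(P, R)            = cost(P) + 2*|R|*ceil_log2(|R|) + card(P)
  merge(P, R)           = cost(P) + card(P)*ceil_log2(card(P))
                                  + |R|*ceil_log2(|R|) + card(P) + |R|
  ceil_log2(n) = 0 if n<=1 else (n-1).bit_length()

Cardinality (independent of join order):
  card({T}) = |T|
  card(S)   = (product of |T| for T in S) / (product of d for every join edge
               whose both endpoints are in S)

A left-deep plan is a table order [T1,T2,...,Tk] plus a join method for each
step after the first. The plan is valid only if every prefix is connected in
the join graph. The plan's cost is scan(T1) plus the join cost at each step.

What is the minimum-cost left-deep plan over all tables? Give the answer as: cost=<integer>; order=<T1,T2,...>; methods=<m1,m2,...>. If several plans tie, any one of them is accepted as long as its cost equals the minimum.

Selinger DP (subsets sized 1..n):
  {C}: scan cost=120, card=120
  {B}: scan cost=400, card=400
  {D}: scan cost=50, card=50
  {A}: scan cost=500, card=500
  {BC}: card=1200; try (B,nl_idx)→2400, (C,hash)→2480, (C,nl_idx)→4400, (B,merge)→5080, (C,merge)→5360, (B,hash)→7440 …(+2); best=2400 via (B,nl_idx)
  {CD}: card=1200; try (D,hash)→840, (C,merge)→1360, (D,merge)→1430, (C,nl_idx)→1600, (C,hash)→1780, (D,nl_idx)→2040 …(+2); best=840 via (D,hash)
  {AC}: card=2500; try (C,hash)→2680, (A,nl_idx)→3700, (A,merge)→6080, (C,merge)→6460, (C,nl_idx)→6500, (A,hash)→9240 …(+2); best=2680 via (C,hash)
  {BD}: card=800; try (B,nl_idx)→1300, (D,hash)→1400, (D,nl_idx)→3600, (B,merge)→4400, (D,merge)→4750, (B,hash)→7300 …(+2); best=1300 via (B,nl_idx)
  {AB}: card=40000; try (B,hash)→8200, (A,merge)→9400, (B,merge)→9500, (A,hash)→9800, (A,nl_idx)→44000, (B,nl_idx)→45000 …(+2); best=8200 via (B,hash)
  {AD}: card=5000; try (D,hash)→1600, (A,merge)→5400, (A,nl_idx)→5500, (D,merge)→5850, (D,nl_idx)→8500, (A,hash)→9100 …(+2); best=1600 via (D,hash)
  {BCD}: card=480; try (C,hash)→3780, (D,hash)→4200, (C,nl_idx)→7380, (B,hash)→9240, (D,nl_idx)→10080, (C,merge)→11060 …(+6); best=3780 via (C,hash)
  {ABC}: card=5000; try (B,hash)→12380, (A,hash)→12600, (A,nl_idx)→18200, (A,merge)→21800, (B,nl_idx)→30180, (B,merge)→39180 …(+6); best=12380 via (B,hash)
  {ACD}: card=5000; try (D,hash)→5780, (C,hash)→8280, (A,hash)→11040, (A,nl_idx)→16640, (A,merge)→20240, (D,nl_idx)→22680 …(+6); best=5780 via (D,hash)
  {ABD}: card=16000; try (A,hash)→11100, (B,hash)→13800, (A,merge)→15100, (A,nl_idx)→24500, (D,hash)→48800, (B,nl_idx)→62600 …(+6); best=11100 via (A,hash)
  {ABCD}: card=400; try (A,nl_idx)→8500, (A,hash)→13260, (A,merge)→13580, (D,hash)→17980, (B,hash)→17980, (C,hash)→28780 …(+10); best=8500 via (A,nl_idx)

cost=8500; order=D,B,C,A; methods=nl_idx,hash,nl_idx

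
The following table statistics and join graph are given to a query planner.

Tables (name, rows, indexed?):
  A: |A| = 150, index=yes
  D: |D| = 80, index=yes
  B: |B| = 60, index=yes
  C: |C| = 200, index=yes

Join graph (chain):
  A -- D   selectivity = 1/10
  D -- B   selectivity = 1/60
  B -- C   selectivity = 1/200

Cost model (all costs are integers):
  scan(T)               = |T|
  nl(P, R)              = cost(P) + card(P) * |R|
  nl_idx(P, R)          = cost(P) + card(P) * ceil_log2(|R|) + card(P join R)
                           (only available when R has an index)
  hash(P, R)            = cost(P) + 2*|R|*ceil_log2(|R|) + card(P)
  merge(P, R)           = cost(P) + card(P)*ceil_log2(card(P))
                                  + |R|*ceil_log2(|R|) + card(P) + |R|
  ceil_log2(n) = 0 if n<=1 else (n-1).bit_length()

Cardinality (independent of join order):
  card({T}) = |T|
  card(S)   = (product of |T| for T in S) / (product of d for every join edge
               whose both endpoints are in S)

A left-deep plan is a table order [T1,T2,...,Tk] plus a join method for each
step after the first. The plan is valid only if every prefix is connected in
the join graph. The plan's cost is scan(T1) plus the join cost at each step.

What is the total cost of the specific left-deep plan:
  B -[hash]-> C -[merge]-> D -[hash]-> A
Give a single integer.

6860

step 1: scan B: cost=60, card=60
step 2: join C via hash
    card(P join C) = 60*200/(200) = 60
    cost = 60 + 2*200*8 + 60 = 3320
step 3: join D via merge
    card(P join D) = 60*80/(60) = 80
    cost = 3320 + 60*6 + 80*7 + 60 + 80 = 4380
step 4: join A via hash
    card(P join A) = 80*150/(10) = 1200
    cost = 4380 + 2*150*8 + 80 = 6860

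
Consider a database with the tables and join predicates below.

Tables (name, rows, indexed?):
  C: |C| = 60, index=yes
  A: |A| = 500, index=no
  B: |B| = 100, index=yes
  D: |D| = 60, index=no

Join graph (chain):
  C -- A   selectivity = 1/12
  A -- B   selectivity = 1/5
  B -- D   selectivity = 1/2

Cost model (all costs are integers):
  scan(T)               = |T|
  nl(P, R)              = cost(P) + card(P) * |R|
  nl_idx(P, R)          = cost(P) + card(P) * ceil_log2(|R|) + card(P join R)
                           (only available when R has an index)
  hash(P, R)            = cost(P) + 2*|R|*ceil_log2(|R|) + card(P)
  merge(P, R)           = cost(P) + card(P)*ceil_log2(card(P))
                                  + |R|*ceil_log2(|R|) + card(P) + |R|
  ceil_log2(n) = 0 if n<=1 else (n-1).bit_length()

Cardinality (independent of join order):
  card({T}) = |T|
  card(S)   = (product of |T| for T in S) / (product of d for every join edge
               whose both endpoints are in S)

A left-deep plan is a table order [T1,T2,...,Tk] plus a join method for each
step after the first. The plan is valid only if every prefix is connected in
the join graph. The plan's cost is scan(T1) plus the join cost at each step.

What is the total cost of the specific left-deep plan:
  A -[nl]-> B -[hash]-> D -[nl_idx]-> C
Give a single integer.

3361220

step 1: scan A: cost=500, card=500
step 2: join B via nl
    card(P join B) = 500*100/(5) = 10000
    cost = 500 + 500*100 = 50500
step 3: join D via hash
    card(P join D) = 10000*60/(2) = 300000
    cost = 50500 + 2*60*6 + 10000 = 61220
step 4: join C via nl_idx
    card(P join C) = 300000*60/(12) = 1500000
    cost = 61220 + 300000*6 + 1500000 = 3361220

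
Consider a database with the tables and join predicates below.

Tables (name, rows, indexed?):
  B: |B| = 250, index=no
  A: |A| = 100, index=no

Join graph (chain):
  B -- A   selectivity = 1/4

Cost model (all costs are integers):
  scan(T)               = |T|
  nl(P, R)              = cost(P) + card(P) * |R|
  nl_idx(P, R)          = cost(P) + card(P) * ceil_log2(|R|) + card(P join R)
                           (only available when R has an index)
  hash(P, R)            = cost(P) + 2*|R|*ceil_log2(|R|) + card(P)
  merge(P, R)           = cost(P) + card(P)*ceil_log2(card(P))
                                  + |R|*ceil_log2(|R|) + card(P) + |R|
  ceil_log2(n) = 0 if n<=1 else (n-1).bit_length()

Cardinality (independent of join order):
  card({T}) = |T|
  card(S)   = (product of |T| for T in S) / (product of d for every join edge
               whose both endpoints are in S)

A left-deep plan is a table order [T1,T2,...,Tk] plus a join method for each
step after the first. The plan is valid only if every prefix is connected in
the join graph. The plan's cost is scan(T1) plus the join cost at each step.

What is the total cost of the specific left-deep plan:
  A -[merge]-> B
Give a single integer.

3150

step 1: scan A: cost=100, card=100
step 2: join B via merge
    card(P join B) = 100*250/(4) = 6250
    cost = 100 + 100*7 + 250*8 + 100 + 250 = 3150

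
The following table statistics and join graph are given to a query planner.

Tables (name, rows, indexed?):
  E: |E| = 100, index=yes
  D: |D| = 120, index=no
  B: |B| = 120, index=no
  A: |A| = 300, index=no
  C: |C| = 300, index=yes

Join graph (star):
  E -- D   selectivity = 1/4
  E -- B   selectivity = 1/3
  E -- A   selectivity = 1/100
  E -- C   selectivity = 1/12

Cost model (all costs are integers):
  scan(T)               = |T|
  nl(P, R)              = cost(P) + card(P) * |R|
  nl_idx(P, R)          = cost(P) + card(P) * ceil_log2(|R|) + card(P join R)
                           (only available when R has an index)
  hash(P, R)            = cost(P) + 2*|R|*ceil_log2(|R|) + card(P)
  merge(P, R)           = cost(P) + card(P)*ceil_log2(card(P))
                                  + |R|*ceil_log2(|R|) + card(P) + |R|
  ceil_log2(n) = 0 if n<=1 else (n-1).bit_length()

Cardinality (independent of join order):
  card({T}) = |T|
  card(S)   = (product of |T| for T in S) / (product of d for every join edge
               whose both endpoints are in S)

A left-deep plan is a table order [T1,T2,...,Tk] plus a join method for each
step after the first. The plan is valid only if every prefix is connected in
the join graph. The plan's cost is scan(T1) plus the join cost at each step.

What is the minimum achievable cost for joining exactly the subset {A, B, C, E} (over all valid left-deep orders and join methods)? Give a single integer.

Selinger DP over subsets of {A,B,C,E}:
  {E}: scan cost=100, card=100
  {B}: scan cost=120, card=120
  {A}: scan cost=300, card=300
  {C}: scan cost=300, card=300
  {BE}: card=4000; try (E,hash)→1640, (B,merge)→1860, (E,merge)→1880, (B,hash)→1880, (E,nl_idx)→4960, (B,nl)→12100 …(+1); best=1640 via (E,hash)
  {AE}: card=300; try (E,hash)→2000, (E,nl_idx)→2700, (A,merge)→3900, (E,merge)→4100, (A,hash)→5600, (A,nl)→30100 …(+1); best=2000 via (E,hash)
  {CE}: card=2500; try (E,hash)→2000, (C,nl_idx)→3500, (C,merge)→3900, (E,merge)→4100, (E,nl_idx)→4900, (C,hash)→5600 …(+2); best=2000 via (E,hash)
  {ABE}: card=12000; try (B,hash)→3980, (B,merge)→5960, (A,hash)→11040, (B,nl)→38000, (A,merge)→56640, (A,nl)→1201640; best=3980 via (B,hash)
  {BCE}: card=100000; try (B,hash)→6180, (C,hash)→11040, (B,merge)→35460, (C,merge)→56640, (C,nl_idx)→137640, (B,nl)→302000 …(+1); best=6180 via (B,hash)
  {ACE}: card=7500; try (C,hash)→7700, (C,merge)→8000, (A,hash)→9900, (C,nl_idx)→12200, (A,merge)→37500, (C,nl)→92000 …(+1); best=7700 via (C,hash)
  {ABCE}: card=300000; try (B,hash)→16880, (C,hash)→21380, (A,hash)→111580, (B,merge)→113660, (C,merge)→186980, (C,nl_idx)→411980 …(+4); best=16880 via (B,hash)

16880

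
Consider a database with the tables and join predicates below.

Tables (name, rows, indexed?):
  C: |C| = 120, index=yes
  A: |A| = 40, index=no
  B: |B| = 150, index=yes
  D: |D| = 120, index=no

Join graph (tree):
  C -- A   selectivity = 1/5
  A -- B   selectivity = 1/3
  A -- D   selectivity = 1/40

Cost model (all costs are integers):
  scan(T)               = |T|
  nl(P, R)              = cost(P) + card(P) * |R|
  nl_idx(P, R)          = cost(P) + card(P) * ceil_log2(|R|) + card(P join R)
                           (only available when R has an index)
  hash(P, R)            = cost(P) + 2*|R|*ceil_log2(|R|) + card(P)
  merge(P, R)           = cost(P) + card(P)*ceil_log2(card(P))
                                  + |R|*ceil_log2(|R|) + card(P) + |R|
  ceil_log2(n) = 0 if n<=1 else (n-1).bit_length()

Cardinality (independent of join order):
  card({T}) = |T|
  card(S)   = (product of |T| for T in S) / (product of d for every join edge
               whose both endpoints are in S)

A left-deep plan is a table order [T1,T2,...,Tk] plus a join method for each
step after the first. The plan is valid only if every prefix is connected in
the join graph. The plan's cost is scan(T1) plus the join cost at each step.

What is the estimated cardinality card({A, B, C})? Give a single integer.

Tables in S: A(40), B(150), C(120)
Edges inside S: C-A(d=5), A-B(d=3)
numerator = 40 * 150 * 120 = 720000
denominator = 5 * 3 = 15
card(S) = 720000 / 15 = 48000

48000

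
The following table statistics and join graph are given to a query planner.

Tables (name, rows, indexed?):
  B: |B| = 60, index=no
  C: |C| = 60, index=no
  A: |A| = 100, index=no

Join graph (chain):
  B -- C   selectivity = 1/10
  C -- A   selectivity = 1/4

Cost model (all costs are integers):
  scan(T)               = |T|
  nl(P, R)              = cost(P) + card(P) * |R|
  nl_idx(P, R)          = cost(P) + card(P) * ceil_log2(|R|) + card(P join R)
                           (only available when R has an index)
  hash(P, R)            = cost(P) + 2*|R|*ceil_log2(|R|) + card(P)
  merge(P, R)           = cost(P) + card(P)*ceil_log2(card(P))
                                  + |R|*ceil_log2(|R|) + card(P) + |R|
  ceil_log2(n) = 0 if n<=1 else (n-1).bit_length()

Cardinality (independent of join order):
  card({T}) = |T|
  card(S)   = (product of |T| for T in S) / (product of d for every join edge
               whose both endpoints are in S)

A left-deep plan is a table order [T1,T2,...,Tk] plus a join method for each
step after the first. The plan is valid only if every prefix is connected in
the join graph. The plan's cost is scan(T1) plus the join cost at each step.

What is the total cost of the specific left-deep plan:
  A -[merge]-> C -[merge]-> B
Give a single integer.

step 1: scan A: cost=100, card=100
step 2: join C via merge
    card(P join C) = 100*60/(4) = 1500
    cost = 100 + 100*7 + 60*6 + 100 + 60 = 1320
step 3: join B via merge
    card(P join B) = 1500*60/(10) = 9000
    cost = 1320 + 1500*11 + 60*6 + 1500 + 60 = 19740

19740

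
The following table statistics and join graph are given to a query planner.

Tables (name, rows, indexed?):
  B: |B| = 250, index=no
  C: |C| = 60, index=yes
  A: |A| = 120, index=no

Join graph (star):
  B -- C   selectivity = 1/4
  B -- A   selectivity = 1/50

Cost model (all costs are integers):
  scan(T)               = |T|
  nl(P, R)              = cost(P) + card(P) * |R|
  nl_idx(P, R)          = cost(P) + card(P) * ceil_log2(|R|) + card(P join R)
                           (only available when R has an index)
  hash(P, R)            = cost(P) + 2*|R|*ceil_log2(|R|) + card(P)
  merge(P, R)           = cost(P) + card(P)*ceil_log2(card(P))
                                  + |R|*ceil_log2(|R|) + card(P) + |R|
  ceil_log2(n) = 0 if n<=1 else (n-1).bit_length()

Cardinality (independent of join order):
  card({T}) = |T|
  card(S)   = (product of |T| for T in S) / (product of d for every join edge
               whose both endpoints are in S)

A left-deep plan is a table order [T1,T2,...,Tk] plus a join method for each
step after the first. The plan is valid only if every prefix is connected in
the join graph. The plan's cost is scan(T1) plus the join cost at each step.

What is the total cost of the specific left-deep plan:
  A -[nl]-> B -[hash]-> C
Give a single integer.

step 1: scan A: cost=120, card=120
step 2: join B via nl
    card(P join B) = 120*250/(50) = 600
    cost = 120 + 120*250 = 30120
step 3: join C via hash
    card(P join C) = 600*60/(4) = 9000
    cost = 30120 + 2*60*6 + 600 = 31440

31440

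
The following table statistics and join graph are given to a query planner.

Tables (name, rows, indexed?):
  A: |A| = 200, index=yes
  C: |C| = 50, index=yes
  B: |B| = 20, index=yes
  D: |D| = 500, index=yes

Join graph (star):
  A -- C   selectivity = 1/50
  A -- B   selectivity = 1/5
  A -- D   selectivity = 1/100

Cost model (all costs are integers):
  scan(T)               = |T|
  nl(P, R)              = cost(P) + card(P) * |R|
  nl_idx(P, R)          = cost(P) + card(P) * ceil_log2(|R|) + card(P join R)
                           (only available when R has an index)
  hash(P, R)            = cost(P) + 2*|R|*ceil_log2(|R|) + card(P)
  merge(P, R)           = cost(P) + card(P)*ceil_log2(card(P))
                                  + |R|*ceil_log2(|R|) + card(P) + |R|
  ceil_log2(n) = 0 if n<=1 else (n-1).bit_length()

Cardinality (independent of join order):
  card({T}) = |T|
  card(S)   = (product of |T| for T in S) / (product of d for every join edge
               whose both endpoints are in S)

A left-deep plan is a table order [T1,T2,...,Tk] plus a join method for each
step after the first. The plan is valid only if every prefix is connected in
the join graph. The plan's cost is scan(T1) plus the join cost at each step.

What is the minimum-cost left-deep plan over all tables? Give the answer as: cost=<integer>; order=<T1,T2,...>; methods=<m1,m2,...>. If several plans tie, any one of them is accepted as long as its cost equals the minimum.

cost=4650; order=C,A,D,B; methods=nl_idx,nl_idx,hash

Selinger DP (subsets sized 1..n):
  {A}: scan cost=200, card=200
  {C}: scan cost=50, card=50
  {B}: scan cost=20, card=20
  {D}: scan cost=500, card=500
  {AC}: card=200; try (A,nl_idx)→650, (C,hash)→1000, (C,nl_idx)→1600, (A,merge)→2200, (C,merge)→2350, (A,hash)→3300 …(+2); best=650 via (A,nl_idx)
  {AB}: card=800; try (B,hash)→600, (A,nl_idx)→980, (A,merge)→1940, (B,nl_idx)→2000, (B,merge)→2120, (A,hash)→3240 …(+2); best=600 via (B,hash)
  {AD}: card=1000; try (D,nl_idx)→3000, (A,hash)→4200, (A,nl_idx)→5500, (D,merge)→7000, (A,merge)→7300, (D,hash)→9400 …(+2); best=3000 via (D,nl_idx)
  {ABC}: card=800; try (B,hash)→1050, (C,hash)→2000, (B,nl_idx)→2450, (B,merge)→2570, (B,nl)→4650, (C,nl_idx)→6200 …(+2); best=1050 via (B,hash)
  {ACD}: card=1000; try (D,nl_idx)→3450, (C,hash)→4600, (D,merge)→7450, (D,hash)→9850, (C,nl_idx)→10000, (C,merge)→14350 …(+2); best=3450 via (D,nl_idx)
  {ABD}: card=4000; try (B,hash)→4200, (D,hash)→10400, (D,nl_idx)→11800, (B,nl_idx)→12000, (B,merge)→14120, (D,merge)→14400 …(+2); best=4200 via (B,hash)
  {ABCD}: card=4000; try (B,hash)→4650, (C,hash)→8800, (D,hash)→10850, (D,nl_idx)→12250, (B,nl_idx)→12450, (B,merge)→14570 …(+6); best=4650 via (B,hash)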